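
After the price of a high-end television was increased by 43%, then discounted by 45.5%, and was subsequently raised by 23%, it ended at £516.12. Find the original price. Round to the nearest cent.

The overall multiplier applied was 1.43 × 0.545 × 1.23 = 0.9586005.
So the original price was £516.12 ÷ 0.9586005 ≈ £538.41.

£538.41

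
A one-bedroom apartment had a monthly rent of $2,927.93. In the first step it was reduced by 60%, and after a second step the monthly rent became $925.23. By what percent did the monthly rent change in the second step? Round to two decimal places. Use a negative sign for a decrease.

-21.00%

After the first step: $2,927.93 × 0.4 = $1171.172.
Second-step multiplier: $925.23 ÷ $1171.172 ≈ 0.790004.
That is a change of -21.00%.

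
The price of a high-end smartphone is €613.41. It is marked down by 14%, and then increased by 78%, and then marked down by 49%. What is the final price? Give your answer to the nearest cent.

After the 14% decrease: €613.41 × 0.86 = €527.5326.
78% increase: €527.5326 × 1.78 = €939.008028.
Apply the 49% decrease: €939.008028 × 0.51 = €478.89409428 ≈ €478.89.

€478.89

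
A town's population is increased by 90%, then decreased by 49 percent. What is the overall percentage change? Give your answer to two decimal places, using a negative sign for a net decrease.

-3.10%

A 90% increase multiplies by 1.9.
Then a 49% decrease: 1.9 × 0.51 = 0.969.
Overall factor 0.969, i.e. -3.10%.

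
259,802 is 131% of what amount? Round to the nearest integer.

198,322

259,802 ÷ 1.31 ≈ 198,322.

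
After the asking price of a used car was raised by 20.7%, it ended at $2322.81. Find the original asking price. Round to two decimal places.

$1924.45

The overall multiplier applied was 1.207.
So the original asking price was $2322.81 ÷ 1.207 ≈ $1924.45.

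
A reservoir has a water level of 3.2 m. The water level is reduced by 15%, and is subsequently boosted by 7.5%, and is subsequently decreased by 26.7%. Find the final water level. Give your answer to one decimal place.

After the 15% decrease: 3.2 × 0.85 = 2.72.
After the 7.5% increase: 2.72 × 1.075 = 2.924.
Apply the 26.7% decrease: 2.924 × 0.733 = 2.143292 ≈ 2.1.

2.1 m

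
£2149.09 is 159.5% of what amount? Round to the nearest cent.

£1347.39

£2149.09 ÷ 1.595 ≈ £1347.39.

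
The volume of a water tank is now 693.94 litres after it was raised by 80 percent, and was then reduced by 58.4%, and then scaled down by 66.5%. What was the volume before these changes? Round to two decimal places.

Undoing the 66.5% decrease: 693.94 ÷ 0.335 ≈ 2071.462687.
Undoing the 58.4% decrease: 2071.462687 ÷ 0.416 ≈ 4979.477613.
Undoing the 80% increase: 4979.477613 ÷ 1.8 ≈ 2,766.38 litres.

2,766.38 litres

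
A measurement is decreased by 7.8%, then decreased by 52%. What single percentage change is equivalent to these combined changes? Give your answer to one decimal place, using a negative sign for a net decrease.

A 7.8% decrease multiplies by 0.922.
Then a 52% decrease: 0.922 × 0.48 = 0.44256.
Overall factor 0.44256, i.e. -55.7%.

-55.7%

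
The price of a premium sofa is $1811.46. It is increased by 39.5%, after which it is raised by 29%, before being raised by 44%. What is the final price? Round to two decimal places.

$4694.13

39.5% increase: $1811.46 × 1.395 = $2526.9867.
Apply the 29% increase: $2526.9867 × 1.29 = $3259.812843.
44% increase: $3259.812843 × 1.44 = $4694.13049392 ≈ $4694.13.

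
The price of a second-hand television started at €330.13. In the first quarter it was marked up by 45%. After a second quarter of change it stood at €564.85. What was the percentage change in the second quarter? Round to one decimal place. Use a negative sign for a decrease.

18.0%

After the first quarter: €330.13 × 1.45 = €478.6885.
Second-quarter multiplier: €564.85 ÷ €478.6885 ≈ 1.17999.
That is a change of 18.0%.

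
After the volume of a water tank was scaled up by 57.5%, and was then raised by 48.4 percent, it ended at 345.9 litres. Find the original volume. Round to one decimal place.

The overall multiplier applied was 1.575 × 1.484 = 2.3373.
So the original volume was 345.9 ÷ 2.3373 ≈ 148.0 litres.

148.0 litres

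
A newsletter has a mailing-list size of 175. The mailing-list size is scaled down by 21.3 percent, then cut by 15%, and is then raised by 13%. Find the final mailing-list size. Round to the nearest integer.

Each change multiplies by a factor: 0.787 × 0.85 × 1.13 = 0.7559135.
175 × 0.7559135 = 132.2848625 ≈ 132.

132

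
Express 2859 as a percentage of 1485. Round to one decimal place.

192.5%

2859 ÷ 1485 ≈ 192.5%.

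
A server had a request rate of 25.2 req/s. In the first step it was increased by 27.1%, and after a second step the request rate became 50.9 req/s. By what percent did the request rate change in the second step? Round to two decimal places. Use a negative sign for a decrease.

After the first step: 25.2 × 1.271 = 32.0292.
Second-step multiplier: 50.9 ÷ 32.0292 ≈ 1.589175.
That is a change of 58.92%.

58.92%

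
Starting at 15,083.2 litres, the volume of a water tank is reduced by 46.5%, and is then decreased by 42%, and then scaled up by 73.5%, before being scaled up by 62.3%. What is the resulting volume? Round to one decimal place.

Apply the 46.5% decrease: 15,083.2 × 0.535 = 8069.512.
Apply the 42% decrease: 8069.512 × 0.58 = 4680.31696.
After the 73.5% increase: 4680.31696 × 1.735 = 8120.3499256.
Apply the 62.3% increase: 8120.3499256 × 1.623 = 13179.3279292488 ≈ 13,179.3.

13,179.3 litres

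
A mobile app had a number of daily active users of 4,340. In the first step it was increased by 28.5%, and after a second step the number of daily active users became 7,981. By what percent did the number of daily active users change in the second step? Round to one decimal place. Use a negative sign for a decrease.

After the first step: 4,340 × 1.285 = 5576.9.
Second-step multiplier: 7,981 ÷ 5576.9 ≈ 1.43108.
That is a change of 43.1%.

43.1%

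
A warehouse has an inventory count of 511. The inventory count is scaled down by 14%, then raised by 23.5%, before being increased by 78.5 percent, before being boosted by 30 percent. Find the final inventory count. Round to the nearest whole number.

Each change multiplies by a factor: 0.86 × 1.235 × 1.785 × 1.3 = 2.46460305.
511 × 2.46460305 = 1259.41215855 ≈ 1259.

1259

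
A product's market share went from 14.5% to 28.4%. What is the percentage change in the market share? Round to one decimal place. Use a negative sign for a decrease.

The change is 28.4 − 14.5 = 13.9 percentage points.
Relative to the original 14.5%, that is 13.9 ÷ 14.5 ≈ 95.9%.

95.9%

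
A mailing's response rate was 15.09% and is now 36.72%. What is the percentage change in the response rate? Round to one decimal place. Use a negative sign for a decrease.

The change is 36.72 − 15.09 = 21.63 percentage points.
Relative to the original 15.09%, that is 21.63 ÷ 15.09 ≈ 143.3%.

143.3%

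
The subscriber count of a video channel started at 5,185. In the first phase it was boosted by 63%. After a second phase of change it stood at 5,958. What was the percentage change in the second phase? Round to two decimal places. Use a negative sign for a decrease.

After the first phase: 5,185 × 1.63 = 8451.55.
Second-phase multiplier: 5,958 ÷ 8451.55 ≈ 0.704959.
That is a change of -29.50%.

-29.50%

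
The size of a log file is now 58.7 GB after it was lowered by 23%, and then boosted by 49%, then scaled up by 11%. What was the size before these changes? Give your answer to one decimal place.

The overall multiplier applied was 0.77 × 1.49 × 1.11 = 1.273503.
So the original size was 58.7 ÷ 1.273503 ≈ 46.1 GB.

46.1 GB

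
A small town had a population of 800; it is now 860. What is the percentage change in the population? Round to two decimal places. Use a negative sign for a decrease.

Change: 860 − 800 = 60.
Relative to the original: 60 ÷ 800 = 7.50%.

7.50%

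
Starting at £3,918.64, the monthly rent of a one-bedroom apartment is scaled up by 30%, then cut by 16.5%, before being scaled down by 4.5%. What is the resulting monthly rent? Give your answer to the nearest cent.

30% increase: £3,918.64 × 1.3 = £5094.232.
After the 16.5% decrease: £5094.232 × 0.835 = £4253.68372.
After the 4.5% decrease: £4253.68372 × 0.955 = £4062.2679526 ≈ £4,062.27.

£4,062.27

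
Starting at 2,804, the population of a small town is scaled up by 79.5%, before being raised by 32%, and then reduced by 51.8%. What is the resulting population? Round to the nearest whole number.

After the 79.5% increase: 2,804 × 1.795 = 5033.18.
Apply the 32% increase: 5033.18 × 1.32 = 6643.7976.
51.8% decrease: 6643.7976 × 0.482 = 3202.3104432 ≈ 3,202.

3,202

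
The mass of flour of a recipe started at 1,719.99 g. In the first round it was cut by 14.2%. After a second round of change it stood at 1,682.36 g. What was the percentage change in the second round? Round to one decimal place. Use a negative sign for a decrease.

After the first round: 1,719.99 × 0.858 = 1475.75142.
Second-round multiplier: 1,682.36 ÷ 1475.75142 ≈ 1.14.
That is a change of 14.0%.

14.0%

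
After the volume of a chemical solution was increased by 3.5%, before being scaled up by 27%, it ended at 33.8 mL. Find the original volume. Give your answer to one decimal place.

25.7 mL

The overall multiplier applied was 1.035 × 1.27 = 1.31445.
So the original volume was 33.8 ÷ 1.31445 ≈ 25.7 mL.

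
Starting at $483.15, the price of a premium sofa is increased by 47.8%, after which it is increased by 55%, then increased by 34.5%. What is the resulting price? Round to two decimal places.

$1488.71

Apply the 47.8% increase: $483.15 × 1.478 = $714.0957.
Apply the 55% increase: $714.0957 × 1.55 = $1106.848335.
34.5% increase: $1106.848335 × 1.345 = $1488.711010575 ≈ $1488.71.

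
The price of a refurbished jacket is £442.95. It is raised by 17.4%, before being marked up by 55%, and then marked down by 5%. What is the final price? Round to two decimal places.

£765.73

Each change multiplies by a factor: 1.174 × 1.55 × 0.95 = 1.728715.
£442.95 × 1.728715 = £765.73430925 ≈ £765.73.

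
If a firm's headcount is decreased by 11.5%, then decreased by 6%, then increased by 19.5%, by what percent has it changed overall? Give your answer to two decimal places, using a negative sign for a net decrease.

-0.59%

An 11.5% decrease multiplies by 0.885.
Then a 6% decrease: 0.885 × 0.94 = 0.8319.
Then a 19.5% increase: 0.8319 × 1.195 = 0.9941205.
Overall factor 0.9941205, i.e. -0.59%.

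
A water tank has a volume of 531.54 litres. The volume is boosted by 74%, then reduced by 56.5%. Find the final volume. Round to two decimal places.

74% increase: 531.54 × 1.74 = 924.8796.
Apply the 56.5% decrease: 924.8796 × 0.435 = 402.322626 ≈ 402.32.

402.32 litres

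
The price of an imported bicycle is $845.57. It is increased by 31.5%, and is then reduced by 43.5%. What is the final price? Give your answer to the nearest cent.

31.5% increase: $845.57 × 1.315 = $1111.92455.
43.5% decrease: $1111.92455 × 0.565 = $628.23737075 ≈ $628.24.

$628.24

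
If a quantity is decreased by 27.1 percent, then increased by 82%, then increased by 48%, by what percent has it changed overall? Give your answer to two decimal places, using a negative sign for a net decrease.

96.36%

A 27.1% decrease multiplies by 0.729.
Then an 82% increase: 0.729 × 1.82 = 1.32678.
Then a 48% increase: 1.32678 × 1.48 = 1.9636344.
Overall factor 1.9636344, i.e. 96.36%.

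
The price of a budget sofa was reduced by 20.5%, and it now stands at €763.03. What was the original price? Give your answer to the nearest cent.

€959.79

The overall multiplier applied was 0.795.
So the original price was €763.03 ÷ 0.795 ≈ €959.79.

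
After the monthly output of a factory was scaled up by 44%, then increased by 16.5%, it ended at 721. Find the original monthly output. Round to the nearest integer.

430

Undoing the 16.5% increase: 721 ÷ 1.165 ≈ 618.88412.
Undoing the 44% increase: 618.88412 ÷ 1.44 ≈ 430.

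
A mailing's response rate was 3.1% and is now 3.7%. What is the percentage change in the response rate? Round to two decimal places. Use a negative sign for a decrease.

The change is 3.7 − 3.1 = 0.6 percentage points.
Relative to the original 3.1%, that is 0.6 ÷ 3.1 ≈ 19.35%.

19.35%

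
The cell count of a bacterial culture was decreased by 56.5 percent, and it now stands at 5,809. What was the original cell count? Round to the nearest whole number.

The overall multiplier applied was 0.435.
So the original cell count was 5,809 ÷ 0.435 ≈ 13,354.

13,354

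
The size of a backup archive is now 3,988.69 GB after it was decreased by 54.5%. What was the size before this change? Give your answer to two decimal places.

The overall multiplier applied was 0.455.
So the original size was 3,988.69 ÷ 0.455 ≈ 8,766.35 GB.

8,766.35 GB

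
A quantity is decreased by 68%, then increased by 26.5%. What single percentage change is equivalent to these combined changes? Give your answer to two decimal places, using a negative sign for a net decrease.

The combined multiplier is 0.32 × 1.265 = 0.4048.
That corresponds to a decrease of 59.52%.

-59.52%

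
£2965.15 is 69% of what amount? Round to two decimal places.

£2965.15 ÷ 0.69 ≈ £4297.32.

£4297.32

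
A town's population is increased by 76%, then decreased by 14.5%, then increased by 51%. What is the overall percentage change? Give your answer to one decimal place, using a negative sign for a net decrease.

A 76% increase multiplies by 1.76.
Then a 14.5% decrease: 1.76 × 0.855 = 1.5048.
Then a 51% increase: 1.5048 × 1.51 = 2.272248.
Overall factor 2.272248, i.e. 127.2%.

127.2%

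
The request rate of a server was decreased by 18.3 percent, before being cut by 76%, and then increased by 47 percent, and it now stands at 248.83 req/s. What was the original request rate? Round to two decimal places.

863.28 req/s

Undoing the 47% increase: 248.83 ÷ 1.47 ≈ 169.272109.
Undoing the 76% decrease: 169.272109 ÷ 0.24 ≈ 705.300454.
Undoing the 18.3% decrease: 705.300454 ÷ 0.817 ≈ 863.28 req/s.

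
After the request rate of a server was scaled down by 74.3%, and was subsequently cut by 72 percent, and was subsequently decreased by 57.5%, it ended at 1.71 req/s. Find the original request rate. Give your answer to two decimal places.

The overall multiplier applied was 0.257 × 0.28 × 0.425 = 0.030583.
So the original request rate was 1.71 ÷ 0.030583 ≈ 55.91 req/s.

55.91 req/s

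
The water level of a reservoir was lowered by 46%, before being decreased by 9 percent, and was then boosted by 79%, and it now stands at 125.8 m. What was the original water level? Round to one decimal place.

143.0 m

The overall multiplier applied was 0.54 × 0.91 × 1.79 = 0.879606.
So the original water level was 125.8 ÷ 0.879606 ≈ 143.0 m.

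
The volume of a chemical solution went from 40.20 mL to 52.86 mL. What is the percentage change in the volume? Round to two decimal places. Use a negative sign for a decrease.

Change: 52.86 − 40.20 = 12.66.
Relative to the original: 12.66 ÷ 40.20 ≈ 31.49%.

31.49%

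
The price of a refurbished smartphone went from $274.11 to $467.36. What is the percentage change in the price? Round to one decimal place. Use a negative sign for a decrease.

Change: $467.36 − $274.11 = $193.25.
Relative to the original: $193.25 ÷ $274.11 ≈ 70.5%.

70.5%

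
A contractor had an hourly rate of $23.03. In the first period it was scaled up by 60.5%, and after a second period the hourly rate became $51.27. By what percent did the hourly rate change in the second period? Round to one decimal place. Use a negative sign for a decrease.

After the first period: $23.03 × 1.605 = $36.96315.
Second-period multiplier: $51.27 ÷ $36.96315 ≈ 1.38706.
That is a change of 38.7%.

38.7%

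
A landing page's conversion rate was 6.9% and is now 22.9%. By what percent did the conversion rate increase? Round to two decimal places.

The change is 22.9 − 6.9 = 16.0 percentage points.
Relative to the original 6.9%, that is 16.0 ÷ 6.9 ≈ 231.88%.
So the conversion rate rose by 231.88%.

231.88%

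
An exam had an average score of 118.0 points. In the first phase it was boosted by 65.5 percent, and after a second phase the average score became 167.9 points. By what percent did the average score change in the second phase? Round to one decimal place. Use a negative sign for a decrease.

-14.0%

After the first phase: 118.0 × 1.655 = 195.29.
Second-phase multiplier: 167.9 ÷ 195.29 ≈ 0.85975.
That is a change of -14.0%.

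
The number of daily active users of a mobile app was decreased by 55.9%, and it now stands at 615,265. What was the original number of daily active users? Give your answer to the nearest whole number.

The overall multiplier applied was 0.441.
So the original number of daily active users was 615,265 ÷ 0.441 ≈ 1,395,159.

1,395,159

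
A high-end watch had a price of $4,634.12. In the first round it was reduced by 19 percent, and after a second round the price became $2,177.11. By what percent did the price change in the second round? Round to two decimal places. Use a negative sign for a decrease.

-42.00%

After the first round: $4,634.12 × 0.81 = $3753.6372.
Second-round multiplier: $2,177.11 ÷ $3753.6372 ≈ 0.58.
That is a change of -42.00%.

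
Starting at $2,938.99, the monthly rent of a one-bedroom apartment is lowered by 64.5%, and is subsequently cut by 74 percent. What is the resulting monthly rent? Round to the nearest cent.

After the 64.5% decrease: $2,938.99 × 0.355 = $1043.34145.
After the 74% decrease: $1043.34145 × 0.26 = $271.268777 ≈ $271.27.

$271.27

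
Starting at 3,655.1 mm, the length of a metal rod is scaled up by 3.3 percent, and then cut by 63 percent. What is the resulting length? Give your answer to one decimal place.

Each change multiplies by a factor: 1.033 × 0.37 = 0.38221.
3,655.1 × 0.38221 = 1397.015771 ≈ 1,397.0.

1,397.0 mm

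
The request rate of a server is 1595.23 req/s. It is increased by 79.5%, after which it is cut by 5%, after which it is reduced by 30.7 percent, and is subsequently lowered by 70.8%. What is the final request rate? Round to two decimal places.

Each change multiplies by a factor: 1.795 × 0.95 × 0.693 × 0.292 = 0.345067569.
1595.23 × 0.345067569 = 550.46213809587 ≈ 550.46.

550.46 req/s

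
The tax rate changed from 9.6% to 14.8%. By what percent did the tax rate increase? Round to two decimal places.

The change is 14.8 − 9.6 = 5.2 percentage points.
Relative to the original 9.6%, that is 5.2 ÷ 9.6 ≈ 54.17%.
So the tax rate rose by 54.17%.

54.17%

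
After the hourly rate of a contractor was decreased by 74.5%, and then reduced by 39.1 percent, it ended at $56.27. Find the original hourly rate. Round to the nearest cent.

$362.34

The overall multiplier applied was 0.255 × 0.609 = 0.155295.
So the original hourly rate was $56.27 ÷ 0.155295 ≈ $362.34.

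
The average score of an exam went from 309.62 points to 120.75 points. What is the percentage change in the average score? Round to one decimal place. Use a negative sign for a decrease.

-61.0%

Change: 120.75 − 309.62 = -188.87.
Relative to the original: -188.87 ÷ 309.62 ≈ -61.0%.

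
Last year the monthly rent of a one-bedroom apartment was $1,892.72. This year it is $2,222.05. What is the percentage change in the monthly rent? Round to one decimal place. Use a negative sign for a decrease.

17.4%

Change: $2,222.05 − $1,892.72 = $329.33.
Relative to the original: $329.33 ÷ $1,892.72 ≈ 17.4%.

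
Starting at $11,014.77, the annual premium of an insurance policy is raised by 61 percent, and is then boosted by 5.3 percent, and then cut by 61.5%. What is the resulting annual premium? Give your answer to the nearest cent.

$7,189.36

After the 61% increase: $11,014.77 × 1.61 = $17733.7797.
5.3% increase: $17733.7797 × 1.053 = $18673.6700241.
After the 61.5% decrease: $18673.6700241 × 0.385 = $7189.3629592785 ≈ $7,189.36.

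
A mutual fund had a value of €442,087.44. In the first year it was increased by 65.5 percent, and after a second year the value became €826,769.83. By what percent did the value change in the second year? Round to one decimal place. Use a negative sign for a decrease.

After the first year: €442,087.44 × 1.655 = €731654.7132.
Second-year multiplier: €826,769.83 ÷ €731654.7132 ≈ 1.13.
That is a change of 13.0%.

13.0%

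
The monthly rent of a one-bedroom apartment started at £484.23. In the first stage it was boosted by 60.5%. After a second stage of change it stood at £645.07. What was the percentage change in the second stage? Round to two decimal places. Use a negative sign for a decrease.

-17.00%

After the first stage: £484.23 × 1.605 = £777.18915.
Second-stage multiplier: £645.07 ÷ £777.18915 ≈ 0.830004.
That is a change of -17.00%.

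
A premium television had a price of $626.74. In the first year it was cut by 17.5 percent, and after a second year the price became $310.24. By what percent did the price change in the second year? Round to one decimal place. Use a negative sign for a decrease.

-40.0%

After the first year: $626.74 × 0.825 = $517.0605.
Second-year multiplier: $310.24 ÷ $517.0605 ≈ 0.60001.
That is a change of -40.0%.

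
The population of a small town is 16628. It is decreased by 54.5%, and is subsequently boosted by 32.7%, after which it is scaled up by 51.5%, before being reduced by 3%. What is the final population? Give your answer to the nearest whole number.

Each change multiplies by a factor: 0.455 × 1.327 × 1.515 × 0.97 = 0.88729224675.
16628 × 0.88729224675 = 14753.895478959 ≈ 14754.

14754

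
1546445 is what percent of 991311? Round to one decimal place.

156.0%

1546445 ÷ 991311 ≈ 156.0%.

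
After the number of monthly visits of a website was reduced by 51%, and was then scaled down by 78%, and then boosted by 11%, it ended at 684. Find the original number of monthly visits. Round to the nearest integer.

5716

The overall multiplier applied was 0.49 × 0.22 × 1.11 = 0.119658.
So the original number of monthly visits was 684 ÷ 0.119658 ≈ 5716.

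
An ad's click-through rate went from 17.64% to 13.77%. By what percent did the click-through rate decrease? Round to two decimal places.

21.94%

The change is 13.77 − 17.64 = -3.87 percentage points.
Relative to the original 17.64%, that is -3.87 ÷ 17.64 ≈ -21.94%.
So the click-through rate fell by 21.94%.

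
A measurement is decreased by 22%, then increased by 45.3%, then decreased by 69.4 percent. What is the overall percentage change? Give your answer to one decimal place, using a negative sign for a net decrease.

The combined multiplier is 0.78 × 1.453 × 0.306 = 0.34680204.
That corresponds to a decrease of 65.3%.

-65.3%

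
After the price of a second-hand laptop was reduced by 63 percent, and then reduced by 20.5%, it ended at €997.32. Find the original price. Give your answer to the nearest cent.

Undoing the 20.5% decrease: €997.32 ÷ 0.795 ≈ €1254.490566.
Undoing the 63% decrease: €1254.490566 ÷ 0.37 ≈ €3390.52.

€3390.52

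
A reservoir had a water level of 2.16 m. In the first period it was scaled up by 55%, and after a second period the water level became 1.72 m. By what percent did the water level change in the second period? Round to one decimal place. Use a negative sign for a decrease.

-48.6%

After the first period: 2.16 × 1.55 = 3.348.
Second-period multiplier: 1.72 ÷ 3.348 ≈ 0.51374.
That is a change of -48.6%.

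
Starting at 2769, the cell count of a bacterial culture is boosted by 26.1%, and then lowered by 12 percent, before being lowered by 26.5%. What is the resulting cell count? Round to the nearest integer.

After the 26.1% increase: 2769 × 1.261 = 3491.709.
12% decrease: 3491.709 × 0.88 = 3072.70392.
Apply the 26.5% decrease: 3072.70392 × 0.735 = 2258.4373812 ≈ 2258.

2258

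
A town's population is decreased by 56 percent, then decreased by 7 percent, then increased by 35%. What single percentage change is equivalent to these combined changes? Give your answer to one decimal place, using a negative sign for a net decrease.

-44.8%

A 56% decrease multiplies by 0.44.
Then a 7% decrease: 0.44 × 0.93 = 0.4092.
Then a 35% increase: 0.4092 × 1.35 = 0.55242.
Overall factor 0.55242, i.e. -44.8%.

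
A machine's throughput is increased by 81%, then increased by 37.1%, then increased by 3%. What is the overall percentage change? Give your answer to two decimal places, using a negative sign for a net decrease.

155.60%

The combined multiplier is 1.81 × 1.371 × 1.03 = 2.5559553.
That corresponds to an increase of 155.60%.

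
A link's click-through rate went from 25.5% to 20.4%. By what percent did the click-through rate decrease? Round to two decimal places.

20.00%

The change is 20.4 − 25.5 = -5.1 percentage points.
Relative to the original 25.5%, that is -5.1 ÷ 25.5 = -20.00%.
So the click-through rate fell by 20.00%.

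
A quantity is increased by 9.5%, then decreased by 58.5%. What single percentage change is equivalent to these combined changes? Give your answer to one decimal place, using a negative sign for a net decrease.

-54.6%

A 9.5% increase multiplies by 1.095.
Then a 58.5% decrease: 1.095 × 0.415 = 0.454425.
Overall factor 0.454425, i.e. -54.6%.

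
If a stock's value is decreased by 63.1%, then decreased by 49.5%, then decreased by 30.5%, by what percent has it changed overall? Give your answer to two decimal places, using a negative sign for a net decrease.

The combined multiplier is 0.369 × 0.505 × 0.695 = 0.129509775.
That corresponds to a decrease of 87.05%.

-87.05%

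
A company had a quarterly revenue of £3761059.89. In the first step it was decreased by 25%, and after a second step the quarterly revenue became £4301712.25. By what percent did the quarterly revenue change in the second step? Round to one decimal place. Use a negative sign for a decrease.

After the first step: £3761059.89 × 0.75 = £2820794.9175.
Second-step multiplier: £4301712.25 ÷ £2820794.9175 ≈ 1.525.
That is a change of 52.5%.

52.5%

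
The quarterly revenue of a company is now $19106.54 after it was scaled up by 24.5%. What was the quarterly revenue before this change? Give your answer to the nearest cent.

The overall multiplier applied was 1.245.
So the original quarterly revenue was $19106.54 ÷ 1.245 ≈ $15346.62.

$15346.62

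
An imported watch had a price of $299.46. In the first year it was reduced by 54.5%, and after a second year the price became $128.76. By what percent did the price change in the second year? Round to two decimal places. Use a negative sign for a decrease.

After the first year: $299.46 × 0.455 = $136.2543.
Second-year multiplier: $128.76 ÷ $136.2543 ≈ 0.944998.
That is a change of -5.50%.

-5.50%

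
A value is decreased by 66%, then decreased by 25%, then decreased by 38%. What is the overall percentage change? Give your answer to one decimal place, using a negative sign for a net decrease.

A 66% decrease multiplies by 0.34.
Then a 25% decrease: 0.34 × 0.75 = 0.255.
Then a 38% decrease: 0.255 × 0.62 = 0.1581.
Overall factor 0.1581, i.e. -84.2%.

-84.2%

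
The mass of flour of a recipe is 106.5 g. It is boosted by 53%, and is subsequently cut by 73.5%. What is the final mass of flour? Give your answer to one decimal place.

Apply the 53% increase: 106.5 × 1.53 = 162.945.
After the 73.5% decrease: 162.945 × 0.265 = 43.180425 ≈ 43.2.

43.2 g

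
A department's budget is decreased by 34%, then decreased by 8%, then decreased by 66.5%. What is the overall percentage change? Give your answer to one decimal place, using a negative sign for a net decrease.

-79.7%

A 34% decrease multiplies by 0.66.
Then an 8% decrease: 0.66 × 0.92 = 0.6072.
Then a 66.5% decrease: 0.6072 × 0.335 = 0.203412.
Overall factor 0.203412, i.e. -79.7%.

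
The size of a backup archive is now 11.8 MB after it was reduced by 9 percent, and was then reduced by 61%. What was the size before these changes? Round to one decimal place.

The overall multiplier applied was 0.91 × 0.39 = 0.3549.
So the original size was 11.8 ÷ 0.3549 ≈ 33.2 MB.

33.2 MB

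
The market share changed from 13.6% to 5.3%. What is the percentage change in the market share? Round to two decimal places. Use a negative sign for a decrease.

The change is 5.3 − 13.6 = -8.3 percentage points.
Relative to the original 13.6%, that is -8.3 ÷ 13.6 ≈ -61.03%.

-61.03%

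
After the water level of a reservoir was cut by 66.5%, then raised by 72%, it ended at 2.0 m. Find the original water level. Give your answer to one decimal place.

3.5 m

The overall multiplier applied was 0.335 × 1.72 = 0.5762.
So the original water level was 2.0 ÷ 0.5762 ≈ 3.5 m.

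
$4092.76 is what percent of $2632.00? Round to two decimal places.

155.50%

$4092.76 ÷ $2632.00 = 155.50%.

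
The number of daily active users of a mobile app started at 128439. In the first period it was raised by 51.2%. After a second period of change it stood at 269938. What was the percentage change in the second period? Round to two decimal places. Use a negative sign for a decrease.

After the first period: 128439 × 1.512 = 194199.768.
Second-period multiplier: 269938 ÷ 194199.768 ≈ 1.390002.
That is a change of 39.00%.

39.00%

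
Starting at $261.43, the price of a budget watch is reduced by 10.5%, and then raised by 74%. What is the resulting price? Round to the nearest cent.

$407.12

10.5% decrease: $261.43 × 0.895 = $233.97985.
Apply the 74% increase: $233.97985 × 1.74 = $407.124939 ≈ $407.12.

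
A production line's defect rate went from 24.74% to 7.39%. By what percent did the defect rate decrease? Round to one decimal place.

The change is 7.39 − 24.74 = -17.35 percentage points.
Relative to the original 24.74%, that is -17.35 ÷ 24.74 ≈ -70.1%.
So the defect rate fell by 70.1%.

70.1%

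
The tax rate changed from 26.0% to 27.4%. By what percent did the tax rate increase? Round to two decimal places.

5.38%

The change is 27.4 − 26.0 = 1.4 percentage points.
Relative to the original 26.0%, that is 1.4 ÷ 26.0 ≈ 5.38%.
So the tax rate rose by 5.38%.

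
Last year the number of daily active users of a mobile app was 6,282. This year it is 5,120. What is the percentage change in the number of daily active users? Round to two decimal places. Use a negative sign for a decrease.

Change: 5,120 − 6,282 = -1,162.
Relative to the original: -1,162 ÷ 6,282 ≈ -18.50%.

-18.50%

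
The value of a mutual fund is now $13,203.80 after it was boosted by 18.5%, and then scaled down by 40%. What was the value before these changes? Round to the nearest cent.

$18,570.75

The overall multiplier applied was 1.185 × 0.6 = 0.711.
So the original value was $13,203.80 ÷ 0.711 ≈ $18,570.75.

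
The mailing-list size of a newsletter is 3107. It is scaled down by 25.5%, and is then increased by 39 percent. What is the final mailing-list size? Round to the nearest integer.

3217

Each change multiplies by a factor: 0.745 × 1.39 = 1.03555.
3107 × 1.03555 = 3217.45385 ≈ 3217.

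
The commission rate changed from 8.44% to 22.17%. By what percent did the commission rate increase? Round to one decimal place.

162.7%

The change is 22.17 − 8.44 = 13.73 percentage points.
Relative to the original 8.44%, that is 13.73 ÷ 8.44 ≈ 162.7%.
So the commission rate rose by 162.7%.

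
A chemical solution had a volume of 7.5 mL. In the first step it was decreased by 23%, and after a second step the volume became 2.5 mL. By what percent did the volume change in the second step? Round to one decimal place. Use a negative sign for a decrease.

After the first step: 7.5 × 0.77 = 5.775.
Second-step multiplier: 2.5 ÷ 5.775 ≈ 0.4329.
That is a change of -56.7%.

-56.7%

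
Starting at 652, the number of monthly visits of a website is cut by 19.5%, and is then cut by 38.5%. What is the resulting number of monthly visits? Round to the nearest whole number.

Each change multiplies by a factor: 0.805 × 0.615 = 0.495075.
652 × 0.495075 = 322.7889 ≈ 323.

323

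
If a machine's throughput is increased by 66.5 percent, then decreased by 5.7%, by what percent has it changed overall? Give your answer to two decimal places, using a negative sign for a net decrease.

57.01%

The combined multiplier is 1.665 × 0.943 = 1.570095.
That corresponds to an increase of 57.01%.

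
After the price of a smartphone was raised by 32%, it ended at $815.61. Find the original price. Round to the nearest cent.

$617.89

The overall multiplier applied was 1.32.
So the original price was $815.61 ÷ 1.32 ≈ $617.89.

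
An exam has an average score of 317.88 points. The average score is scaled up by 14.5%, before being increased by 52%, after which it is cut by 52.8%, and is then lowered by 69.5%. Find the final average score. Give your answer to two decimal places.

79.64 points

Each change multiplies by a factor: 1.145 × 1.52 × 0.472 × 0.305 = 0.250547984.
317.88 × 0.250547984 = 79.64419315392 ≈ 79.64.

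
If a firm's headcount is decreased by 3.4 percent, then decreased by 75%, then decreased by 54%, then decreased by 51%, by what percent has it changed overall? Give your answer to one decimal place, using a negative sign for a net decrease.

The combined multiplier is 0.966 × 0.25 × 0.46 × 0.49 = 0.0544341.
That corresponds to a decrease of 94.6%.

-94.6%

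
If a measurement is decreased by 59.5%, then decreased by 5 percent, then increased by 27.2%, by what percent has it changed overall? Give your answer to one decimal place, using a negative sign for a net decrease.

-51.1%

A 59.5% decrease multiplies by 0.405.
Then a 5% decrease: 0.405 × 0.95 = 0.38475.
Then a 27.2% increase: 0.38475 × 1.272 = 0.489402.
Overall factor 0.489402, i.e. -51.1%.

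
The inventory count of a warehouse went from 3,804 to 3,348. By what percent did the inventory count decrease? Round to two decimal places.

Change: 3,348 − 3,804 = -456.
Relative to the original: -456 ÷ 3,804 ≈ -11.99%.
So the inventory count decreased by 11.99%.

11.99%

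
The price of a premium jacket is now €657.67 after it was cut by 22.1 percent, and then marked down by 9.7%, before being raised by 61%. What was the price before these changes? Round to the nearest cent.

€580.71

Undoing the 61% increase: €657.67 ÷ 1.61 ≈ €408.490683.
Undoing the 9.7% decrease: €408.490683 ÷ 0.903 ≈ €452.370635.
Undoing the 22.1% decrease: €452.370635 ÷ 0.779 ≈ €580.71.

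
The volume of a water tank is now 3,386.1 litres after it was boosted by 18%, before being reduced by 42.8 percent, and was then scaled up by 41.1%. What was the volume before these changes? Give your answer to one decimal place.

3,555.5 litres

The overall multiplier applied was 1.18 × 0.572 × 1.411 = 0.95236856.
So the original volume was 3,386.1 ÷ 0.95236856 ≈ 3,555.5 litres.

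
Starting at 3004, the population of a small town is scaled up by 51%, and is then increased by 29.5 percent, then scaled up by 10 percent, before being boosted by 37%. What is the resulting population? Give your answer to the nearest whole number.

Apply the 51% increase: 3004 × 1.51 = 4536.04.
29.5% increase: 4536.04 × 1.295 = 5874.1718.
Apply the 10% increase: 5874.1718 × 1.1 = 6461.58898.
Apply the 37% increase: 6461.58898 × 1.37 = 8852.3769026 ≈ 8852.

8852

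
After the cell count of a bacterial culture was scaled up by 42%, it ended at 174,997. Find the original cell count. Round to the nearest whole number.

123,237

The overall multiplier applied was 1.42.
So the original cell count was 174,997 ÷ 1.42 ≈ 123,237.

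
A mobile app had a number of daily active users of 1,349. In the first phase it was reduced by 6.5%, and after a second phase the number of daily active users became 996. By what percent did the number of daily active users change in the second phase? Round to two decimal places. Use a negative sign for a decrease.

-21.03%

After the first phase: 1,349 × 0.935 = 1261.315.
Second-phase multiplier: 996 ÷ 1261.315 ≈ 0.789652.
That is a change of -21.03%.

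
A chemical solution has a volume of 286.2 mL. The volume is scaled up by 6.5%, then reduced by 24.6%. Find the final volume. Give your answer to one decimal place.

229.8 mL

Each change multiplies by a factor: 1.065 × 0.754 = 0.80301.
286.2 × 0.80301 = 229.821462 ≈ 229.8.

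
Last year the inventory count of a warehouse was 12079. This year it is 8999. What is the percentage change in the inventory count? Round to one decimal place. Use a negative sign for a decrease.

Change: 8999 − 12079 = -3080.
Relative to the original: -3080 ÷ 12079 ≈ -25.5%.

-25.5%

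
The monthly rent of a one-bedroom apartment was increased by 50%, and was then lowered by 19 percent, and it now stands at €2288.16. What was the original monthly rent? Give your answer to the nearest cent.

Undoing the 19% decrease: €2288.16 ÷ 0.81 ≈ €2824.888889.
Undoing the 50% increase: €2824.888889 ÷ 1.5 ≈ €1883.26.

€1883.26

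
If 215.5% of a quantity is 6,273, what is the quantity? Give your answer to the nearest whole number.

6,273 ÷ 2.155 ≈ 2,911.

2,911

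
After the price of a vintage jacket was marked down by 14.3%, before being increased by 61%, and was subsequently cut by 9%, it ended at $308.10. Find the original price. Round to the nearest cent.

$245.38

The overall multiplier applied was 0.857 × 1.61 × 0.91 = 1.2555907.
So the original price was $308.10 ÷ 1.2555907 ≈ $245.38.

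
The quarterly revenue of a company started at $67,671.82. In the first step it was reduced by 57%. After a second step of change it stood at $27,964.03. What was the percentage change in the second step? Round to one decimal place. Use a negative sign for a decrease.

After the first step: $67,671.82 × 0.43 = $29098.8826.
Second-step multiplier: $27,964.03 ÷ $29098.8826 ≈ 0.961.
That is a change of -3.9%.

-3.9%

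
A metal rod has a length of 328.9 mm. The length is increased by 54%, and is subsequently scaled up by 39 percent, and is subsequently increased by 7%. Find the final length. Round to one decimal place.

753.3 mm

54% increase: 328.9 × 1.54 = 506.506.
After the 39% increase: 506.506 × 1.39 = 704.04334.
After the 7% increase: 704.04334 × 1.07 = 753.3263738 ≈ 753.3.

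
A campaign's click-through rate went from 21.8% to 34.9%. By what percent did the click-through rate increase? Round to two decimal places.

The change is 34.9 − 21.8 = 13.1 percentage points.
Relative to the original 21.8%, that is 13.1 ÷ 21.8 ≈ 60.09%.
So the click-through rate rose by 60.09%.

60.09%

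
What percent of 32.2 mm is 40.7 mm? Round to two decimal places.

40.7 mm ÷ 32.2 mm ≈ 126.40%.

126.40%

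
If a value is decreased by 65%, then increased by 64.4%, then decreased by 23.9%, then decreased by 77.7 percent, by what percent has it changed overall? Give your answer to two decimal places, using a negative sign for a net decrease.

-90.24%

A 65% decrease multiplies by 0.35.
Then a 64.4% increase: 0.35 × 1.644 = 0.5754.
Then a 23.9% decrease: 0.5754 × 0.761 = 0.4378794.
Then a 77.7% decrease: 0.4378794 × 0.223 = 0.0976471062.
Overall factor 0.0976471062, i.e. -90.24%.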